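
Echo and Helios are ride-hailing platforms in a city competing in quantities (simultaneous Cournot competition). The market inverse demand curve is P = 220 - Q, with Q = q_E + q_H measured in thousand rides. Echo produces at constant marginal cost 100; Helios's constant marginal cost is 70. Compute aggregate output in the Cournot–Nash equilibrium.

90

Echo's profit: π_E = (220 - Q)q_E - (100q_E). Setting ∂π_E/∂q_E = 0: 120 - 2q_E - (q_H) = 0.
Helios's first-order condition: 150 - 2q_H - (q_E) = 0.
Best responses: q_E = (120 - q_H)/2, q_H = (150 - q_E)/2.
Substituting one into the other gives q_E = 30 and q_H = 60.
Total output Q = 30 + 60 = 90.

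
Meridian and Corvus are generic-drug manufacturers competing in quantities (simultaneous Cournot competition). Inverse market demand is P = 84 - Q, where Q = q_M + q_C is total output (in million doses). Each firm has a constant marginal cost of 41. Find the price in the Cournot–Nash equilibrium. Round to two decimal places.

55.33

A representative firm's profit is π_i = q_i(84 - Q) - 41q_i.
First-order condition (treating rivals' output as given): 43 - 2q_i - q_j = 0.
With identical firms every q_j equals q_i, so q_j = q_i and 43 = 3q_i, giving q_i = 43/3.
Total output Q = 86/3, so price P = 84 - 86/3 = 166/3.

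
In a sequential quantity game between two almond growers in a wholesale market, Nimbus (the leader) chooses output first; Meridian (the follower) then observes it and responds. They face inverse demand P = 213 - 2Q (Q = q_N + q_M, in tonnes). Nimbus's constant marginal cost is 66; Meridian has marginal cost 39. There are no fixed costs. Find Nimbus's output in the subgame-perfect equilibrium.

The follower Meridian best-responds to any q_N: π_M = (213 - 2Q)q_M - 39q_M.
∂π_M/∂q_M = 174 - 2q_N - 4q_M = 0 gives the reaction function q_M = (174 - 2q_N)/4.
The leader anticipates this reaction. Substituting into P = 213 - 2Q gives P = 126 - q_N, so π_N = (126 - q_N)q_N - 66q_N.
Maximising: ∂π_N/∂q_N = 60 - 2q_N = 0, giving q_N = 30.
Then q_M = (174 - 2·30)/4 = 57/2.

30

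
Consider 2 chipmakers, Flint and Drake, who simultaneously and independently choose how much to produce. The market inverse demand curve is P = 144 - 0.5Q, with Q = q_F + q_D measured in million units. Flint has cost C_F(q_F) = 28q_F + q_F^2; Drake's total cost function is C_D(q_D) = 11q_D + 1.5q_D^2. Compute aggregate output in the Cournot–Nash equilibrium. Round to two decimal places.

Flint's profit: π_F = (144 - 0.5Q)q_F - (28q_F + q_F²). Setting ∂π_F/∂q_F = 0: 116 - 3q_F - (1/2)(q_D) = 0.
Drake's first-order condition: 133 - 4q_D - (1/2)(q_F) = 0.
Rearranging gives the reaction functions q_F = (116 - (1/2)q_D)/3 and q_D = (133 - (1/2)q_F)/4.
Solving the pair: q_F = 1590/47, q_D = 1364/47.
Total output Q = 1590/47 + 1364/47 = 62.8511.

62.85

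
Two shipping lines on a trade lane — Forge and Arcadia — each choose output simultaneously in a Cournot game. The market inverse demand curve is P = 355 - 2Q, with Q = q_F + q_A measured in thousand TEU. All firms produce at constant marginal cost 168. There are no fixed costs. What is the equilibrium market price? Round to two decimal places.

230.33

A representative firm's profit is π_i = q_i(355 - 2Q) - 168q_i.
First-order condition (treating rivals' output as given): 187 - 4q_i - 2q_j = 0.
By symmetry each firm produces the same amount; substituting q_j = q_i yields q_i = 187/6.
Total output Q = 187/3, so price P = 355 - 2·(187/3) = 691/3.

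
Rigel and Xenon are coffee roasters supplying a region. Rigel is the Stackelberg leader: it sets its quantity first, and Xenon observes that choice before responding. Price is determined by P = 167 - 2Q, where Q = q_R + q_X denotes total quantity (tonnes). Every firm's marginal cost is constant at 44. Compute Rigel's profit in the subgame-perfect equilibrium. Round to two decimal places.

Solve by backward induction. Given q_R, the follower Xenon maximises π_X = (167 - 2q_R - 2q_X)q_X - 44q_X.
∂π_X/∂q_X = 123 - 2q_R - 4q_X = 0 gives the reaction function q_X = (123 - 2q_R)/4.
Rigel substitutes q_X(q_R) into its own profit: π_R = q_R(167 - 2q_R - (123 - 2q_R)/2) - 44q_R = (211/2 - q_R)q_R - 44q_R.
Maximising: ∂π_R/∂q_R = 123/2 - 2q_R = 0, giving q_R = 123/4.
Then q_X = (123 - 2·(123/4))/4 = 123/8.
Price P = 167 - 2·(369/8) = 299/4.
Rigel's profit: (299/4 - 44)·(123/4) = 945.5625.

945.56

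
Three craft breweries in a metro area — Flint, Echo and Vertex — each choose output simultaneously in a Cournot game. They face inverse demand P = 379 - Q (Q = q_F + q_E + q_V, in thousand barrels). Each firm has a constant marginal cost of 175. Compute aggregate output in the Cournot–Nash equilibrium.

153

A representative firm's profit is π_i = q_i(379 - Q) - 175q_i.
Setting ∂π_i/∂q_i = 0 with rivals' quantities fixed: 204 - 2q_i - Σ_{j≠i} q_j = 0.
By symmetry each firm produces the same amount; substituting Σ_{j≠i} q_j = 2q_i yields q_i = 204/4 = 51.
Total output Q = 51 + 51 + 51 = 153.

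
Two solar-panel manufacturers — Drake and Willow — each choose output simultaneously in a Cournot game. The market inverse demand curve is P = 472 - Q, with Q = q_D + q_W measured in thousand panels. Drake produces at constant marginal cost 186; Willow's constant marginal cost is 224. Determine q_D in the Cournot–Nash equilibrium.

Drake's profit: π_D = (472 - Q)q_D - (186q_D). Setting ∂π_D/∂q_D = 0: 286 - 2q_D - (q_W) = 0.
Willow's profit: π_W = (472 - Q)q_W - (224q_W). Setting ∂π_W/∂q_W = 0: 248 - 2q_W - (q_D) = 0.
So q_D = (286 - q_W)/2 and q_W = (248 - q_D)/2.
Substituting one into the other gives q_D = 108 and q_W = 70.

108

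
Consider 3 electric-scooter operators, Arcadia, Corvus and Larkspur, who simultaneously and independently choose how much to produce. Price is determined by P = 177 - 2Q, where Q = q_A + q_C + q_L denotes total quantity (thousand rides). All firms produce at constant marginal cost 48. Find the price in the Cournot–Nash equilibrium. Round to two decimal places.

80.25

A representative firm's profit is π_i = q_i(177 - 2Q) - 48q_i.
First-order condition (treating rivals' output as given): 129 - 4q_i - 2·Σ_{j≠i} q_j = 0.
By symmetry each firm produces the same amount; substituting Σ_{j≠i} q_j = 2q_i yields q_i = 129/8.
Total output Q = 387/8, so price P = 177 - 2·(387/8) = 321/4.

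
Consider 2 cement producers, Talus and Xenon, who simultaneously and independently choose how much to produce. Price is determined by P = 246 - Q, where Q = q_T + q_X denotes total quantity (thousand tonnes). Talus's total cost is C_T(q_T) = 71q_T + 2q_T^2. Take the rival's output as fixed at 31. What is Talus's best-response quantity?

24

With the rival's output fixed at 31, Talus's profit is π_T = (246 - 31 - q_T)q_T - (71q_T + 2q_T²) = (215 - q_T)q_T - (71q_T + 2q_T²).
∂π_T/∂q_T = 144 - 6q_T = 0, so q_T = 24.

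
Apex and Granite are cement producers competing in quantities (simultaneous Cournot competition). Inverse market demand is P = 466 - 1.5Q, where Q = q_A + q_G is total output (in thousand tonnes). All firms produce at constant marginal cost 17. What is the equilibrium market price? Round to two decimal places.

166.67

Each firm earns π_i = (466 - 1.5Q)q_i - 17q_i.
Setting ∂π_i/∂q_i = 0 with rivals' quantities fixed: 449 - 3q_i - (3/2)q_j = 0.
With identical firms every q_j equals q_i, so q_j = q_i and 449 = (9/2)q_i, giving q_i = 898/9.
Total output Q = 1796/9, so price P = 466 - (3/2)·(1796/9) = 500/3.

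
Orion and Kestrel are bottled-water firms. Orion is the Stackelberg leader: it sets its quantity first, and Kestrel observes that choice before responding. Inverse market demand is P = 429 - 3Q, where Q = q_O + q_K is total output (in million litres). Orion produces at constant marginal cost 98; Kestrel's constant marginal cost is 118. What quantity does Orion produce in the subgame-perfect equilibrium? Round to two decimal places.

58.50

Solve by backward induction. Given q_O, the follower Kestrel maximises π_K = (429 - 3q_O - 3q_K)q_K - 118q_K.
∂π_K/∂q_K = 311 - 3q_O - 6q_K = 0 gives the reaction function q_K = (311 - 3q_O)/6.
Orion substitutes q_K(q_O) into its own profit: π_O = q_O(429 - 3q_O - (311 - 3q_O)/2) - 98q_O = (547/2 - (3/2)q_O)q_O - 98q_O.
Maximising: ∂π_O/∂q_O = 351/2 - 3q_O = 0, giving q_O = 117/2.
Then q_K = (311 - 3·(117/2))/6 = 271/12.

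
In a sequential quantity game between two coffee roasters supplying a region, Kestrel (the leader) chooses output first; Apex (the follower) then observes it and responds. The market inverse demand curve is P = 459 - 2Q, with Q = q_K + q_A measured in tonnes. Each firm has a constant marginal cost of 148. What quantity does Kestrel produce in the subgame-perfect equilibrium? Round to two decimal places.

77.75

The follower Apex best-responds to any q_K: π_A = (459 - 2Q)q_A - 148q_A.
Setting the follower's marginal profit to zero, 311 - 2q_K - 4q_A = 0, i.e. q_A = (311 - 2q_K)/4.
Kestrel substitutes q_A(q_K) into its own profit: π_K = q_K(459 - 2q_K - (311 - 2q_K)/2) - 148q_K = (607/2 - q_K)q_K - 148q_K.
The leader's first-order condition 311/2 - 2q_K = 0 yields q_K = 311/4.
Then q_A = (311 - 2·(311/4))/4 = 311/8.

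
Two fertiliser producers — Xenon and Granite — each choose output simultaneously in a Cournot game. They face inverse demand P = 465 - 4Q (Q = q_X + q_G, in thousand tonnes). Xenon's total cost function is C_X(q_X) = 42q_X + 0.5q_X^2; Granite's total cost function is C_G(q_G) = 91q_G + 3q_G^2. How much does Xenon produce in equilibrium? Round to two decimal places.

Xenon's profit: π_X = (465 - 4Q)q_X - (42q_X + (1/2)q_X²). Setting ∂π_X/∂q_X = 0: 423 - 9q_X - 4(q_G) = 0.
Granite's profit: π_G = (465 - 4Q)q_G - (91q_G + 3q_G²). Setting ∂π_G/∂q_G = 0: 374 - 14q_G - 4(q_X) = 0.
So q_X = (423 - 4q_G)/9 and q_G = (374 - 4q_X)/14.
Substituting one into the other gives q_X = 40.2364 and q_G = 837/55.

40.24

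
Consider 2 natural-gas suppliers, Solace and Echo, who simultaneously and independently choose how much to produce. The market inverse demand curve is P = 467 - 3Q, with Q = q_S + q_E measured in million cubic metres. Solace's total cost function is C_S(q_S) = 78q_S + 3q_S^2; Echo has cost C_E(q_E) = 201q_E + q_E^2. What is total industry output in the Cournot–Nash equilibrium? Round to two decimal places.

49.87

Solace's profit: π_S = (467 - 3Q)q_S - (78q_S + 3q_S²). Setting ∂π_S/∂q_S = 0: 389 - 12q_S - 3(q_E) = 0.
Echo's profit: π_E = (467 - 3Q)q_E - (201q_E + q_E²). Setting ∂π_E/∂q_E = 0: 266 - 8q_E - 3(q_S) = 0.
So q_S = (389 - 3q_E)/12 and q_E = (266 - 3q_S)/8.
Substituting one into the other gives q_S = 26.5977 and q_E = 675/29.
Total output Q = 26.5977 + 675/29 = 49.8736.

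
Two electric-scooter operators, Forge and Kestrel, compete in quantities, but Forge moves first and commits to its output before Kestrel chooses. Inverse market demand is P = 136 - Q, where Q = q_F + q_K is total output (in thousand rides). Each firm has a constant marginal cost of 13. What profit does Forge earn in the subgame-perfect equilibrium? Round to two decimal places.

The follower Kestrel best-responds to any q_F: π_K = (136 - Q)q_K - 13q_K.
∂π_K/∂q_K = 123 - q_F - 2q_K = 0 gives the reaction function q_K = (123 - q_F)/2.
The leader anticipates this reaction. Substituting into P = 136 - Q gives P = 149/2 - (1/2)q_F, so π_F = (149/2 - (1/2)q_F)q_F - 13q_F.
The leader's first-order condition 123/2 - q_F = 0 yields q_F = 123/2.
Then q_K = (123 - 123/2)/2 = 123/4.
Price P = 136 - 369/4 = 175/4.
Forge's profit: (175/4 - 13)·(123/2) = 1891.1250.

1891.13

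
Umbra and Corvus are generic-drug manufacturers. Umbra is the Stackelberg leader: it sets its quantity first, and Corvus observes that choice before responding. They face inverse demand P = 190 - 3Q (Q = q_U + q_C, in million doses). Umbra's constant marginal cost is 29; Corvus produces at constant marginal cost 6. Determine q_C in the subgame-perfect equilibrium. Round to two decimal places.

19.17

The follower Corvus best-responds to any q_U: π_C = (190 - 3Q)q_C - 6q_C.
Setting the follower's marginal profit to zero, 184 - 3q_U - 6q_C = 0, i.e. q_C = (184 - 3q_U)/6.
Umbra substitutes q_C(q_U) into its own profit: π_U = q_U(190 - 3q_U - (184 - 3q_U)/2) - 29q_U = (98 - (3/2)q_U)q_U - 29q_U.
Leader FOC: 69 - 3q_U = 0, so q_U = 23.
Then q_C = (184 - 3·23)/6 = 115/6.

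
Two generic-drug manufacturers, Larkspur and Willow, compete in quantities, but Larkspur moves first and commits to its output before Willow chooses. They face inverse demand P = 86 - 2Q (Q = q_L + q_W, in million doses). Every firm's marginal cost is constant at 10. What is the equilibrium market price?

29

The follower Willow best-responds to any q_L: π_W = (86 - 2Q)q_W - 10q_W.
∂π_W/∂q_W = 76 - 2q_L - 4q_W = 0 gives the reaction function q_W = (76 - 2q_L)/4.
Larkspur substitutes q_W(q_L) into its own profit: π_L = q_L(86 - 2q_L - (76 - 2q_L)/2) - 10q_L = (48 - q_L)q_L - 10q_L.
Leader FOC: 38 - 2q_L = 0, so q_L = 19.
Then q_W = (76 - 2·19)/4 = 19/2.
Total output Q = 57/2, so price P = 86 - 2·(57/2) = 29.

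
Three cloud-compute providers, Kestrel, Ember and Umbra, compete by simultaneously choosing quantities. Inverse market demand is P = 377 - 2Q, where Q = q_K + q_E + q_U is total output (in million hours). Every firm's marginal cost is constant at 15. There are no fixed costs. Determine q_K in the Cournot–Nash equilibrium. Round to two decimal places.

45.25

Each firm earns π_i = (377 - 2Q)q_i - 15q_i.
Setting ∂π_i/∂q_i = 0 with rivals' quantities fixed: 362 - 4q_i - 2·Σ_{j≠i} q_j = 0.
With identical firms every q_j equals q_i, so Σ_{j≠i} q_j = 2q_i and 362 = 8q_i, giving q_i = 181/4.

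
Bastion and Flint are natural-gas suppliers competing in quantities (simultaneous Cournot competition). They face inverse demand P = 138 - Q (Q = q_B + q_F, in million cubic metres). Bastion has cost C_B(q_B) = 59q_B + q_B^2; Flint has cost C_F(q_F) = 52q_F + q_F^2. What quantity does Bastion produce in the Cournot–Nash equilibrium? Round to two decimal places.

15.33

Bastion's profit: π_B = (138 - Q)q_B - (59q_B + q_B²). Setting ∂π_B/∂q_B = 0: 79 - 4q_B - (q_F) = 0.
Flint's profit: π_F = (138 - Q)q_F - (52q_F + q_F²). Setting ∂π_F/∂q_F = 0: 86 - 4q_F - (q_B) = 0.
Best responses: q_B = (79 - q_F)/4, q_F = (86 - q_B)/4.
Substituting one into the other gives q_B = 46/3 and q_F = 53/3.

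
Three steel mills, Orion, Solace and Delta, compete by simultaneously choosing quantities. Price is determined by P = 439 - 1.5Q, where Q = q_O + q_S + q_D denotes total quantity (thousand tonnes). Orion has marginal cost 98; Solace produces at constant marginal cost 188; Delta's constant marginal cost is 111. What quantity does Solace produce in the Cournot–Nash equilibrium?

14

Orion's profit: π_O = (439 - 1.5Q)q_O - (98q_O). Setting ∂π_O/∂q_O = 0: 341 - 3q_O - (3/2)(q_S + q_D) = 0.
Solace's profit: π_S = (439 - 1.5Q)q_S - (188q_S). Setting ∂π_S/∂q_S = 0: 251 - 3q_S - (3/2)(q_O + q_D) = 0.
Delta's first-order condition: 328 - 3q_D - (3/2)(q_O + q_S) = 0.
Summing all 3 equations gives 920 − 6Q = 0, hence Q = 460/3.
Back-substituting: q_O = (341 − 230)/(3/2) = 74, q_S = (251 − 230)/(3/2) = 14, q_D = (328 − 230)/(3/2) = 196/3.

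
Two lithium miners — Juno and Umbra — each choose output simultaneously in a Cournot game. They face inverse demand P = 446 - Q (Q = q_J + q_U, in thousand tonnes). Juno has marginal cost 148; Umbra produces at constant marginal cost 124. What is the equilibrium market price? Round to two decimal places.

Juno's profit: π_J = (446 - Q)q_J - (148q_J). Setting ∂π_J/∂q_J = 0: 298 - 2q_J - (q_U) = 0.
Umbra's first-order condition: 322 - 2q_U - (q_J) = 0.
So q_J = (298 - q_U)/2 and q_U = (322 - q_J)/2.
Substituting one into the other gives q_J = 274/3 and q_U = 346/3.
Total output Q = 620/3, so price P = 446 - 620/3 = 718/3.

239.33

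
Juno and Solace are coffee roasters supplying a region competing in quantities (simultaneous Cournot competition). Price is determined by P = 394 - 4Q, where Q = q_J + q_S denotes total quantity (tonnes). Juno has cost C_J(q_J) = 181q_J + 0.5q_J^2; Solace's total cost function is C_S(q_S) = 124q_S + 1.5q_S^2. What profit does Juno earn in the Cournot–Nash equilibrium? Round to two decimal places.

Juno's profit: π_J = (394 - 4Q)q_J - (181q_J + (1/2)q_J²). Setting ∂π_J/∂q_J = 0: 213 - 9q_J - 4(q_S) = 0.
Solace's profit: π_S = (394 - 4Q)q_S - (124q_S + (3/2)q_S²). Setting ∂π_S/∂q_S = 0: 270 - 11q_S - 4(q_J) = 0.
Best responses: q_J = (213 - 4q_S)/9, q_S = (270 - 4q_J)/11.
Solving the pair: q_J = 1263/83, q_S = 1578/83.
Price P = 394 - 4·34.2289 = 257.0843.
Juno's profit: 257.0843·(1263/83) - 181·(1263/83) - (1/2)(1263/83)² = 1041.9888.

1041.99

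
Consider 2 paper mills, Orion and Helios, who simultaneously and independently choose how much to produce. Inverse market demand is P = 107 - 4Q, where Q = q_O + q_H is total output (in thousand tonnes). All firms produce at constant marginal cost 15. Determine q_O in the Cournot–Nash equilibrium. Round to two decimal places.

A representative firm's profit is π_i = q_i(107 - 4Q) - 15q_i.
First-order condition (treating rivals' output as given): 92 - 8q_i - 4q_j = 0.
By symmetry each firm produces the same amount; substituting q_j = q_i yields q_i = 92/12 = 23/3.

7.67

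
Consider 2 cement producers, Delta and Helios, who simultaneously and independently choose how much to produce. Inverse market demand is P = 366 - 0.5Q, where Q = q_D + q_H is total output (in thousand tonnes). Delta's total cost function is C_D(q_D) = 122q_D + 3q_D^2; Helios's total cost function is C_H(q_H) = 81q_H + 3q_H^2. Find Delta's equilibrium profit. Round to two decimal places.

3609.32

Delta's profit: π_D = (366 - 0.5Q)q_D - (122q_D + 3q_D²). Setting ∂π_D/∂q_D = 0: 244 - 7q_D - (1/2)(q_H) = 0.
Helios's profit: π_H = (366 - 0.5Q)q_H - (81q_H + 3q_H²). Setting ∂π_H/∂q_H = 0: 285 - 7q_H - (1/2)(q_D) = 0.
Best responses: q_D = (244 - (1/2)q_H)/7, q_H = (285 - (1/2)q_D)/7.
Solving the pair: q_D = 32.1128, q_H = 38.4205.
Price P = 366 - (1/2)·(1058/15) = 330.7333.
Delta's profit: 330.7333·32.1128 - 122·32.1128 - 3·32.1128² = 3609.3163.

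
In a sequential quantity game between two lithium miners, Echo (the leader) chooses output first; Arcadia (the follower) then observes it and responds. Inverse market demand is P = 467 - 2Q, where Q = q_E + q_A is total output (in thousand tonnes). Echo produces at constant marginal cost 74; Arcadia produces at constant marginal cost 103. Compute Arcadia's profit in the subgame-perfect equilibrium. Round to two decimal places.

The follower Arcadia best-responds to any q_E: π_A = (467 - 2Q)q_A - 103q_A.
∂π_A/∂q_A = 364 - 2q_E - 4q_A = 0 gives the reaction function q_A = (364 - 2q_E)/4.
Echo substitutes q_A(q_E) into its own profit: π_E = q_E(467 - 2q_E - (364 - 2q_E)/2) - 74q_E = (285 - q_E)q_E - 74q_E.
The leader's first-order condition 211 - 2q_E = 0 yields q_E = 211/2.
Then q_A = (364 - 2·(211/2))/4 = 153/4.
Price P = 467 - 2·(575/4) = 359/2.
Arcadia's profit: (359/2 - 103)·(153/4) = 2926.1250.

2926.13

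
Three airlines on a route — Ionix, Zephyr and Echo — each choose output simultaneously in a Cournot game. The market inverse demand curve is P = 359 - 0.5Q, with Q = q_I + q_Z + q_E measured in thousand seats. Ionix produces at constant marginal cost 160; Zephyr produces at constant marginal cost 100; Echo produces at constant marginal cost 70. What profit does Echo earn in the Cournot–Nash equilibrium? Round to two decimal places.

20910.13

Ionix's profit: π_I = (359 - 0.5Q)q_I - (160q_I). Setting ∂π_I/∂q_I = 0: 199 - q_I - (1/2)(q_Z + q_E) = 0.
Zephyr's first-order condition: 259 - q_Z - (1/2)(q_I + q_E) = 0.
Echo's profit: π_E = (359 - 0.5Q)q_E - (70q_E). Setting ∂π_E/∂q_E = 0: 289 - q_E - (1/2)(q_I + q_Z) = 0.
Adding the 3 conditions: 747 − Q − Q = 0, i.e. Q = 747/2.
Back-substituting: q_I = (199 − 747/4)/(1/2) = 49/2, q_Z = (259 − 747/4)/(1/2) = 289/2, q_E = (289 − 747/4)/(1/2) = 409/2.
Price P = 359 - (1/2)·(747/2) = 689/4.
Echo's profit: (689/4 - 70)·(409/2) = 20910.1250.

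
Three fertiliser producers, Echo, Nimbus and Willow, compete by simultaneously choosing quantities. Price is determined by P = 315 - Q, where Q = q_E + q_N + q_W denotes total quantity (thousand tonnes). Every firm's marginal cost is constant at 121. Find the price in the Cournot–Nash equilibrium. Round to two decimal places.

169.50

Each firm earns π_i = (315 - Q)q_i - 121q_i.
Setting ∂π_i/∂q_i = 0 with rivals' quantities fixed: 194 - 2q_i - Σ_{j≠i} q_j = 0.
With identical firms every q_j equals q_i, so Σ_{j≠i} q_j = 2q_i and 194 = 4q_i, giving q_i = 97/2.
Total output Q = 291/2, so price P = 315 - 291/2 = 339/2.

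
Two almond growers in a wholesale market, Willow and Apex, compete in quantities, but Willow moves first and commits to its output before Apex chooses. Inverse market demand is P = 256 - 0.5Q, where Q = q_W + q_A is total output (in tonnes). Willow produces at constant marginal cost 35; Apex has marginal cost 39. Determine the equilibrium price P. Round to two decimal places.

The follower Apex best-responds to any q_W: π_A = (256 - 0.5Q)q_A - 39q_A.
Setting the follower's marginal profit to zero, 217 - (1/2)q_W - q_A = 0, i.e. q_A = (217 - (1/2)q_W).
The leader anticipates this reaction. Substituting into P = 256 - 0.5Q gives P = 295/2 - (1/4)q_W, so π_W = (295/2 - (1/4)q_W)q_W - 35q_W.
Maximising: ∂π_W/∂q_W = 225/2 - (1/2)q_W = 0, giving q_W = 225.
Then q_A = (217 - (1/2)·225) = 209/2.
Total output Q = 659/2, so price P = 256 - (1/2)·(659/2) = 365/4.

91.25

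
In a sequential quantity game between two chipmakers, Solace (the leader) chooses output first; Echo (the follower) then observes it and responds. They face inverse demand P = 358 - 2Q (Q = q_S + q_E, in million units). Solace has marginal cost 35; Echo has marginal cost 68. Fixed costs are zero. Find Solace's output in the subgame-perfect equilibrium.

89

Solve by backward induction. Given q_S, the follower Echo maximises π_E = (358 - 2q_S - 2q_E)q_E - 68q_E.
∂π_E/∂q_E = 290 - 2q_S - 4q_E = 0 gives the reaction function q_E = (290 - 2q_S)/4.
Solace substitutes q_E(q_S) into its own profit: π_S = q_S(358 - 2q_S - (290 - 2q_S)/2) - 35q_S = (213 - q_S)q_S - 35q_S.
The leader's first-order condition 178 - 2q_S = 0 yields q_S = 89.
Then q_E = (290 - 2·89)/4 = 28.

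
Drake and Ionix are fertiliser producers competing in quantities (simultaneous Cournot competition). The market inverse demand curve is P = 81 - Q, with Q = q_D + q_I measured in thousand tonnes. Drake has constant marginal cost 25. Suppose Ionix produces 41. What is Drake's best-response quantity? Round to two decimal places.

7.50

With the rival's output fixed at 41, Drake's profit is π_D = (81 - 41 - q_D)q_D - (25q_D) = (40 - q_D)q_D - (25q_D).
∂π_D/∂q_D = 15 - 2q_D = 0, so q_D = 15/2.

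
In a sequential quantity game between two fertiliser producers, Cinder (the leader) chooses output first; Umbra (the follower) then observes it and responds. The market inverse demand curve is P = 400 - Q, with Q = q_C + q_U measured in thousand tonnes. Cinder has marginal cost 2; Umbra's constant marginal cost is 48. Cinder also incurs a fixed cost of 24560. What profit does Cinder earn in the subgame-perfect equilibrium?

Solve by backward induction. Given q_C, the follower Umbra maximises π_U = (400 - q_C - q_U)q_U - 48q_U.
Setting the follower's marginal profit to zero, 352 - q_C - 2q_U = 0, i.e. q_U = (352 - q_C)/2.
The leader anticipates this reaction. Substituting into P = 400 - Q gives P = 224 - (1/2)q_C, so π_C = (224 - (1/2)q_C)q_C - 2q_C.
The leader's first-order condition 222 - q_C = 0 yields q_C = 222.
Then q_U = (352 - 222)/2 = 65.
Price P = 400 - 287 = 113.
Cinder's profit: (113 - 2)·222 - 24560 = 82.

82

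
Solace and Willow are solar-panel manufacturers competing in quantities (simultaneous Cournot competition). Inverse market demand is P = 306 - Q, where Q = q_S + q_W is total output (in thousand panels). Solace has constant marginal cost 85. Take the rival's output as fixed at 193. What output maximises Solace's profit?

With the rival's output fixed at 193, Solace's profit is π_S = (306 - 193 - q_S)q_S - (85q_S) = (113 - q_S)q_S - (85q_S).
∂π_S/∂q_S = 28 - 2q_S = 0, so q_S = 14.

14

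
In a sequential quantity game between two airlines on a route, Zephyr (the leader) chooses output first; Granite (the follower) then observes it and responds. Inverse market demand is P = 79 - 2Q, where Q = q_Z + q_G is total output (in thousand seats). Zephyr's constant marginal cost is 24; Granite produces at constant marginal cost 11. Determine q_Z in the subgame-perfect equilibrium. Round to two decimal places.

10.50

Solve by backward induction. Given q_Z, the follower Granite maximises π_G = (79 - 2q_Z - 2q_G)q_G - 11q_G.
∂π_G/∂q_G = 68 - 2q_Z - 4q_G = 0 gives the reaction function q_G = (68 - 2q_Z)/4.
Zephyr substitutes q_G(q_Z) into its own profit: π_Z = q_Z(79 - 2q_Z - (68 - 2q_Z)/2) - 24q_Z = (45 - q_Z)q_Z - 24q_Z.
Leader FOC: 21 - 2q_Z = 0, so q_Z = 21/2.
Then q_G = (68 - 2·(21/2))/4 = 47/4.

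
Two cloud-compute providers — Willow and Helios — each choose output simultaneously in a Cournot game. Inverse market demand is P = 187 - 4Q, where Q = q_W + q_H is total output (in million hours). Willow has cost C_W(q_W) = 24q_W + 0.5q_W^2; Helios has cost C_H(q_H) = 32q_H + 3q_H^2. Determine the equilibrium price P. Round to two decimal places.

99.55

Willow's profit: π_W = (187 - 4Q)q_W - (24q_W + (1/2)q_W²). Setting ∂π_W/∂q_W = 0: 163 - 9q_W - 4(q_H) = 0.
Helios's first-order condition: 155 - 14q_H - 4(q_W) = 0.
Best responses: q_W = (163 - 4q_H)/9, q_H = (155 - 4q_W)/14.
Solving the pair: q_W = 831/55, q_H = 743/110.
Total output Q = 481/22, so price P = 187 - 4·(481/22) = 1095/11.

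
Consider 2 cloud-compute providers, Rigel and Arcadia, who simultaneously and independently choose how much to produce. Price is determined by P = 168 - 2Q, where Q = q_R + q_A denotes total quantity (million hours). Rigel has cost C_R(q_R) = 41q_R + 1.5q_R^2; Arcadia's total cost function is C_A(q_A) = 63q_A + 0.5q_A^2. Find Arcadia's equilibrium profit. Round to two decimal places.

601.88

Rigel's profit: π_R = (168 - 2Q)q_R - (41q_R + (3/2)q_R²). Setting ∂π_R/∂q_R = 0: 127 - 7q_R - 2(q_A) = 0.
Arcadia's first-order condition: 105 - 5q_A - 2(q_R) = 0.
Best responses: q_R = (127 - 2q_A)/7, q_A = (105 - 2q_R)/5.
Solving the pair: q_R = 425/31, q_A = 481/31.
Price P = 168 - 2·(906/31) = 109.5484.
Arcadia's profit: 109.5484·(481/31) - 63·(481/31) - (1/2)(481/31)² = 601.8757.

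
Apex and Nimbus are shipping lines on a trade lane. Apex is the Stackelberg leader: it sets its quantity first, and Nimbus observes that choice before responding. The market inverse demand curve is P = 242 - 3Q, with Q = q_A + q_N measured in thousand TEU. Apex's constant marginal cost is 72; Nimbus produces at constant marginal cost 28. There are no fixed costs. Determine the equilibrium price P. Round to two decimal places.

Solve by backward induction. Given q_A, the follower Nimbus maximises π_N = (242 - 3q_A - 3q_N)q_N - 28q_N.
Follower FOC: 214 - 3q_A - 6q_N = 0, so q_N(q_A) = (214 - 3q_A)/6.
Apex substitutes q_N(q_A) into its own profit: π_A = q_A(242 - 3q_A - (214 - 3q_A)/2) - 72q_A = (135 - (3/2)q_A)q_A - 72q_A.
Leader FOC: 63 - 3q_A = 0, so q_A = 21.
Then q_N = (214 - 3·21)/6 = 151/6.
Total output Q = 277/6, so price P = 242 - 3·(277/6) = 207/2.

103.50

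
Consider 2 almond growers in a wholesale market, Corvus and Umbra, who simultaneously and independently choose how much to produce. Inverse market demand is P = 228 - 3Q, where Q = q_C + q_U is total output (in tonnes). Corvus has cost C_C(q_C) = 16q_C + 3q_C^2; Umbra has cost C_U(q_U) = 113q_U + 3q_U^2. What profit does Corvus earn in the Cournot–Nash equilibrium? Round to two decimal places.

1591.97

Corvus's profit: π_C = (228 - 3Q)q_C - (16q_C + 3q_C²). Setting ∂π_C/∂q_C = 0: 212 - 12q_C - 3(q_U) = 0.
Umbra's profit: π_U = (228 - 3Q)q_U - (113q_U + 3q_U²). Setting ∂π_U/∂q_U = 0: 115 - 12q_U - 3(q_C) = 0.
Rearranging gives the reaction functions q_C = (212 - 3q_U)/12 and q_U = (115 - 3q_C)/12.
Substituting one into the other gives q_C = 733/45 and q_U = 248/45.
Price P = 228 - 3·(109/5) = 813/5.
Corvus's profit: (813/5)·(733/45) - 16·(733/45) - 3(733/45)² = 1591.9674.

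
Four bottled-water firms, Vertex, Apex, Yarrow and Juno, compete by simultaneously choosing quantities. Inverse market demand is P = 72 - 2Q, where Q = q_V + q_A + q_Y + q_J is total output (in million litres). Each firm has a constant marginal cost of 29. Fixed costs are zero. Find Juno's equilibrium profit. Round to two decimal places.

Each firm earns π_i = (72 - 2Q)q_i - 29q_i.
Setting ∂π_i/∂q_i = 0 with rivals' quantities fixed: 43 - 4q_i - 2·Σ_{j≠i} q_j = 0.
By symmetry each firm produces the same amount; substituting Σ_{j≠i} q_j = 3q_i yields q_i = 43/10.
Price P = 72 - 2·(86/5) = 188/5.
Juno's profit: (188/5 - 29)·(43/10) = 1849/50.

36.98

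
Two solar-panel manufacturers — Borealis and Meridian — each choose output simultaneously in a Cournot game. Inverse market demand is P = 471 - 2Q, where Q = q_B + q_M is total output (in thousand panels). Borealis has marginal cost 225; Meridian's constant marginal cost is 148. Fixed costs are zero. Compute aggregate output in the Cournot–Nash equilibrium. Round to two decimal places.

94.83

Borealis's profit: π_B = (471 - 2Q)q_B - (225q_B). Setting ∂π_B/∂q_B = 0: 246 - 4q_B - 2(q_M) = 0.
Meridian's profit: π_M = (471 - 2Q)q_M - (148q_M). Setting ∂π_M/∂q_M = 0: 323 - 4q_M - 2(q_B) = 0.
Rearranging gives the reaction functions q_B = (246 - 2q_M)/4 and q_M = (323 - 2q_B)/4.
Substituting one into the other gives q_B = 169/6 and q_M = 200/3.
Total output Q = 169/6 + 200/3 = 569/6.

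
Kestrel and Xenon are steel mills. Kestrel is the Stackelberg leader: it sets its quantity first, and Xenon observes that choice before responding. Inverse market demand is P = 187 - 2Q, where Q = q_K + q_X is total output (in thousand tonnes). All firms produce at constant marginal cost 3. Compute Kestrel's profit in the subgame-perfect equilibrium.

The follower Xenon best-responds to any q_K: π_X = (187 - 2Q)q_X - 3q_X.
Setting the follower's marginal profit to zero, 184 - 2q_K - 4q_X = 0, i.e. q_X = (184 - 2q_K)/4.
Kestrel substitutes q_X(q_K) into its own profit: π_K = q_K(187 - 2q_K - (184 - 2q_K)/2) - 3q_K = (95 - q_K)q_K - 3q_K.
The leader's first-order condition 92 - 2q_K = 0 yields q_K = 46.
Then q_X = (184 - 2·46)/4 = 23.
Price P = 187 - 2·69 = 49.
Kestrel's profit: (49 - 3)·46 = 2116.

2116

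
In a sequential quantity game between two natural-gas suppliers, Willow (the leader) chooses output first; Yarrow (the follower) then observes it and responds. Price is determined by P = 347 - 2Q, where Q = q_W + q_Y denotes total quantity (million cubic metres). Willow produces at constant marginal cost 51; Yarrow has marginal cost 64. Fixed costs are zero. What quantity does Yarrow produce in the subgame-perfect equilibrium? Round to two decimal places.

32.13

The follower Yarrow best-responds to any q_W: π_Y = (347 - 2Q)q_Y - 64q_Y.
∂π_Y/∂q_Y = 283 - 2q_W - 4q_Y = 0 gives the reaction function q_Y = (283 - 2q_W)/4.
Willow substitutes q_Y(q_W) into its own profit: π_W = q_W(347 - 2q_W - (283 - 2q_W)/2) - 51q_W = (411/2 - q_W)q_W - 51q_W.
The leader's first-order condition 309/2 - 2q_W = 0 yields q_W = 309/4.
Then q_Y = (283 - 2·(309/4))/4 = 257/8.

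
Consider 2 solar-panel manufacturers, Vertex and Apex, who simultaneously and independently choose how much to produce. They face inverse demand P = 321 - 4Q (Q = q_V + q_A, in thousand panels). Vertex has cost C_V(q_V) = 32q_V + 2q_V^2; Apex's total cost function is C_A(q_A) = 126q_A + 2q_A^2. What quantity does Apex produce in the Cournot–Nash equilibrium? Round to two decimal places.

Vertex's profit: π_V = (321 - 4Q)q_V - (32q_V + 2q_V²). Setting ∂π_V/∂q_V = 0: 289 - 12q_V - 4(q_A) = 0.
Apex's profit: π_A = (321 - 4Q)q_A - (126q_A + 2q_A²). Setting ∂π_A/∂q_A = 0: 195 - 12q_A - 4(q_V) = 0.
Rearranging gives the reaction functions q_V = (289 - 4q_A)/12 and q_A = (195 - 4q_V)/12.
Solving the pair: q_V = 21, q_A = 37/4.

9.25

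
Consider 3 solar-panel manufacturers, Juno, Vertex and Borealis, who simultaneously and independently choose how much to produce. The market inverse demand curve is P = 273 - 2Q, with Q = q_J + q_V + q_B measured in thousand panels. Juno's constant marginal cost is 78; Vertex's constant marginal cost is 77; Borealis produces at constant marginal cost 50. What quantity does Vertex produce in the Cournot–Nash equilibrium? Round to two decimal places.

21.25

Juno's profit: π_J = (273 - 2Q)q_J - (78q_J). Setting ∂π_J/∂q_J = 0: 195 - 4q_J - 2(q_V + q_B) = 0.
Vertex's profit: π_V = (273 - 2Q)q_V - (77q_V). Setting ∂π_V/∂q_V = 0: 196 - 4q_V - 2(q_J + q_B) = 0.
Borealis's first-order condition: 223 - 4q_B - 2(q_J + q_V) = 0.
Summing all 3 equations gives 614 − 8Q = 0, hence Q = 307/4.
Back-substituting: q_J = (195 − 307/2)/2 = 83/4, q_V = (196 − 307/2)/2 = 85/4, q_B = (223 − 307/2)/2 = 139/4.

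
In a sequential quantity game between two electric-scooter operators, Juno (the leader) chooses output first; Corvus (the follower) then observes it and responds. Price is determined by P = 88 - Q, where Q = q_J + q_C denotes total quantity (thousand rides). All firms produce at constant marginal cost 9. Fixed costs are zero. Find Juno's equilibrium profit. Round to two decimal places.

780.13

The follower Corvus best-responds to any q_J: π_C = (88 - Q)q_C - 9q_C.
∂π_C/∂q_C = 79 - q_J - 2q_C = 0 gives the reaction function q_C = (79 - q_J)/2.
Juno substitutes q_C(q_J) into its own profit: π_J = q_J(88 - q_J - (79 - q_J)/2) - 9q_J = (97/2 - (1/2)q_J)q_J - 9q_J.
The leader's first-order condition 79/2 - q_J = 0 yields q_J = 79/2.
Then q_C = (79 - 79/2)/2 = 79/4.
Price P = 88 - 237/4 = 115/4.
Juno's profit: (115/4 - 9)·(79/2) = 780.1250.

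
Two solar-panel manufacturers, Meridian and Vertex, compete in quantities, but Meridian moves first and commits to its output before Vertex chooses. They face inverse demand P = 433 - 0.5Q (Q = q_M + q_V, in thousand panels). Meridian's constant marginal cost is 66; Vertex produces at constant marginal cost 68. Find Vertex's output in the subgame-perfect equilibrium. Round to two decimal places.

180.50

The follower Vertex best-responds to any q_M: π_V = (433 - 0.5Q)q_V - 68q_V.
Follower FOC: 365 - (1/2)q_M - q_V = 0, so q_V(q_M) = (365 - (1/2)q_M).
The leader anticipates this reaction. Substituting into P = 433 - 0.5Q gives P = 501/2 - (1/4)q_M, so π_M = (501/2 - (1/4)q_M)q_M - 66q_M.
The leader's first-order condition 369/2 - (1/2)q_M = 0 yields q_M = 369.
Then q_V = (365 - (1/2)·369) = 361/2.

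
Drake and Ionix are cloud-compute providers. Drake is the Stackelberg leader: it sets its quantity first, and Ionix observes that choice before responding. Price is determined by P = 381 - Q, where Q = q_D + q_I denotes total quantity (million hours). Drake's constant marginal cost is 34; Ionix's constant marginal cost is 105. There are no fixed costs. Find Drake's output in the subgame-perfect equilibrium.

The follower Ionix best-responds to any q_D: π_I = (381 - Q)q_I - 105q_I.
∂π_I/∂q_I = 276 - q_D - 2q_I = 0 gives the reaction function q_I = (276 - q_D)/2.
The leader anticipates this reaction. Substituting into P = 381 - Q gives P = 243 - (1/2)q_D, so π_D = (243 - (1/2)q_D)q_D - 34q_D.
The leader's first-order condition 209 - q_D = 0 yields q_D = 209.
Then q_I = (276 - 209)/2 = 67/2.

209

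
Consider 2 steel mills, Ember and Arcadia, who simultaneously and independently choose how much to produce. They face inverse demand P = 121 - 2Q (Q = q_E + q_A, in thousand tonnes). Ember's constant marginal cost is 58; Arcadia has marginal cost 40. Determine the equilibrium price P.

73

Ember's profit: π_E = (121 - 2Q)q_E - (58q_E). Setting ∂π_E/∂q_E = 0: 63 - 4q_E - 2(q_A) = 0.
Arcadia's first-order condition: 81 - 4q_A - 2(q_E) = 0.
Rearranging gives the reaction functions q_E = (63 - 2q_A)/4 and q_A = (81 - 2q_E)/4.
Solving the pair: q_E = 15/2, q_A = 33/2.
Total output Q = 24, so price P = 121 - 2·24 = 73.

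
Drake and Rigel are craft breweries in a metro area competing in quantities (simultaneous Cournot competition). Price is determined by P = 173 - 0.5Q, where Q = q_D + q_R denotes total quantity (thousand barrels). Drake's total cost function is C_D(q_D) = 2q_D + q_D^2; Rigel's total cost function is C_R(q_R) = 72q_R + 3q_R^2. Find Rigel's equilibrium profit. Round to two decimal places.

384.55

Drake's profit: π_D = (173 - 0.5Q)q_D - (2q_D + q_D²). Setting ∂π_D/∂q_D = 0: 171 - 3q_D - (1/2)(q_R) = 0.
Rigel's profit: π_R = (173 - 0.5Q)q_R - (72q_R + 3q_R²). Setting ∂π_R/∂q_R = 0: 101 - 7q_R - (1/2)(q_D) = 0.
So q_D = (171 - (1/2)q_R)/3 and q_R = (101 - (1/2)q_D)/7.
Substituting one into the other gives q_D = 55.2530 and q_R = 870/83.
Price P = 173 - (1/2)·65.7349 = 140.1325.
Rigel's profit: 140.1325·(870/83) - 72·(870/83) - 3(870/83)² = 384.5478.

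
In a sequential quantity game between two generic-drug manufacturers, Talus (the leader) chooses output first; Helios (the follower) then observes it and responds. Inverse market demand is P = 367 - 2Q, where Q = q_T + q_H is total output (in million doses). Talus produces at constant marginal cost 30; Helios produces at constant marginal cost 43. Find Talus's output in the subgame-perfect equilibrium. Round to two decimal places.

87.50

The follower Helios best-responds to any q_T: π_H = (367 - 2Q)q_H - 43q_H.
∂π_H/∂q_H = 324 - 2q_T - 4q_H = 0 gives the reaction function q_H = (324 - 2q_T)/4.
The leader anticipates this reaction. Substituting into P = 367 - 2Q gives P = 205 - q_T, so π_T = (205 - q_T)q_T - 30q_T.
Maximising: ∂π_T/∂q_T = 175 - 2q_T = 0, giving q_T = 175/2.
Then q_H = (324 - 2·(175/2))/4 = 149/4.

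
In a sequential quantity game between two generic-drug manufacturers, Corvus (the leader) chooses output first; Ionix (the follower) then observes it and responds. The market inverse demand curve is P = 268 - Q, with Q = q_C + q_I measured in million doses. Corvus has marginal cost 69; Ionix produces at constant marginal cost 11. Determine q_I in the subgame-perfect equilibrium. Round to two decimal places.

Solve by backward induction. Given q_C, the follower Ionix maximises π_I = (268 - q_C - q_I)q_I - 11q_I.
∂π_I/∂q_I = 257 - q_C - 2q_I = 0 gives the reaction function q_I = (257 - q_C)/2.
Corvus substitutes q_I(q_C) into its own profit: π_C = q_C(268 - q_C - (257 - q_C)/2) - 69q_C = (279/2 - (1/2)q_C)q_C - 69q_C.
Leader FOC: 141/2 - q_C = 0, so q_C = 141/2.
Then q_I = (257 - 141/2)/2 = 373/4.

93.25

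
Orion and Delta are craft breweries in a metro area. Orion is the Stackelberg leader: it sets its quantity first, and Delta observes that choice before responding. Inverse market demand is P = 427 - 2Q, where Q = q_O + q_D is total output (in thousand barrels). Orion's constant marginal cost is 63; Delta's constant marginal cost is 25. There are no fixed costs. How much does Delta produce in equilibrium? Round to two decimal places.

59.75

The follower Delta best-responds to any q_O: π_D = (427 - 2Q)q_D - 25q_D.
Follower FOC: 402 - 2q_O - 4q_D = 0, so q_D(q_O) = (402 - 2q_O)/4.
The leader anticipates this reaction. Substituting into P = 427 - 2Q gives P = 226 - q_O, so π_O = (226 - q_O)q_O - 63q_O.
The leader's first-order condition 163 - 2q_O = 0 yields q_O = 163/2.
Then q_D = (402 - 2·(163/2))/4 = 239/4.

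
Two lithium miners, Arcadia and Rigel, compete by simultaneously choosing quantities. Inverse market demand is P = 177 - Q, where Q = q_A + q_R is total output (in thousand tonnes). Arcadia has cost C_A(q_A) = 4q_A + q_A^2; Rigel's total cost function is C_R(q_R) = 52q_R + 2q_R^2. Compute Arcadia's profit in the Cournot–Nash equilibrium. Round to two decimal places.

3151.49

Arcadia's profit: π_A = (177 - Q)q_A - (4q_A + q_A²). Setting ∂π_A/∂q_A = 0: 173 - 4q_A - (q_R) = 0.
Rigel's profit: π_R = (177 - Q)q_R - (52q_R + 2q_R²). Setting ∂π_R/∂q_R = 0: 125 - 6q_R - (q_A) = 0.
So q_A = (173 - q_R)/4 and q_R = (125 - q_A)/6.
Substituting one into the other gives q_A = 913/23 and q_R = 327/23.
Price P = 177 - 1240/23 = 123.0870.
Arcadia's profit: 123.0870·(913/23) - 4·(913/23) - (913/23)² = 3151.4896.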